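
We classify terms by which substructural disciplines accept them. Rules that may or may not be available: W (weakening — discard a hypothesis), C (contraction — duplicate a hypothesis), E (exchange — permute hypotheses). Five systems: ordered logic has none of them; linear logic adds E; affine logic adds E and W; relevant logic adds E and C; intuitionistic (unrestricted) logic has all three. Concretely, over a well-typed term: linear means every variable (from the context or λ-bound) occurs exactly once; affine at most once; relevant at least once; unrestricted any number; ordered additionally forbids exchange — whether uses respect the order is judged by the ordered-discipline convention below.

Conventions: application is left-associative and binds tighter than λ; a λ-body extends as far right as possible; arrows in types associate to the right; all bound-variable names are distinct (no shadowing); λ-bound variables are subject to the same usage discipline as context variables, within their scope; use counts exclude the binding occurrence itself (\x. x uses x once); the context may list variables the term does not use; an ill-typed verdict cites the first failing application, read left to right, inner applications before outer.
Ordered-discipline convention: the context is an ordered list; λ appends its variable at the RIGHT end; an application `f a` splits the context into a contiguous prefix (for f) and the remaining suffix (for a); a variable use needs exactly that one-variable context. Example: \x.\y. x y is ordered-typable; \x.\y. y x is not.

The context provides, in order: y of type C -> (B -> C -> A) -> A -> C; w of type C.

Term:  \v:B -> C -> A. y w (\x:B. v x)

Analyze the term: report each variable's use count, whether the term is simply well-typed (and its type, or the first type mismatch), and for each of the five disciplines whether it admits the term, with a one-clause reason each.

use counts: y ×1, w ×1, v [bound] ×1, x [bound] ×1
use order (left to right): y, w, v, x
typing: the term checks, with type (B -> C -> A) -> A -> C
ordered: ✓ — single-use (y, w, v, x), ordered derivation ok
linear: ✓ — single use per variable (y, w, v, x)
affine: ✓ — no duplicate uses among y, w, v, x
relevant: ✓ — at least one use each (y, w, v, x)
unrestricted: ✓ — well-typed at (B -> C -> A) -> A -> C; no restrictions here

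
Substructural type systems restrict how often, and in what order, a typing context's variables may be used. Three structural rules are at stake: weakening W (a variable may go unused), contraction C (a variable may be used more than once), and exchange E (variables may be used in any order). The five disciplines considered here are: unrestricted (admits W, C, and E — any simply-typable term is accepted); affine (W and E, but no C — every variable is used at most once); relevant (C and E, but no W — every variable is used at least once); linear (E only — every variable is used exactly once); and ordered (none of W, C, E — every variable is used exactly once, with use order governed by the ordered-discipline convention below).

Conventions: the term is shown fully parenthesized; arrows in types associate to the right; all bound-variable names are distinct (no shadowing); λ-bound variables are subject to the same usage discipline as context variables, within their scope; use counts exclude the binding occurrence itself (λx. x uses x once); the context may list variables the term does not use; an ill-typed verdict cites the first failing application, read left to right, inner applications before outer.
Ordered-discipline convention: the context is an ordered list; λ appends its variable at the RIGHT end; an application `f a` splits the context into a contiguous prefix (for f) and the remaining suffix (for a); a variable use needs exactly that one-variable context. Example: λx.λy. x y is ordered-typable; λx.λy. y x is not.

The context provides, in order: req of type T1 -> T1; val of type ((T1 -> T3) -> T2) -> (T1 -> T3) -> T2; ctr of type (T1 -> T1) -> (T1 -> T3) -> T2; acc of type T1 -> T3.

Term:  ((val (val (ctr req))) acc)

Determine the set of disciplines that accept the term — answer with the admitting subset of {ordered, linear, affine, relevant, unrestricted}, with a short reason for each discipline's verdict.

admitted in: relevant, unrestricted
use counts: req: 1, val: 2, ctr: 1, acc: 1
order of uses: val, val, ctr, req, acc
typing: ✓ — T2
ordered ✗ (needs contraction — val ×2)
linear ✗ (needs contraction — val ×2)
affine ✗ (needs contraction — val ×2)
relevant ✓ (every one of req, val, ctr, acc appears)
unrestricted ✓ (typability at T2 is all that's needed)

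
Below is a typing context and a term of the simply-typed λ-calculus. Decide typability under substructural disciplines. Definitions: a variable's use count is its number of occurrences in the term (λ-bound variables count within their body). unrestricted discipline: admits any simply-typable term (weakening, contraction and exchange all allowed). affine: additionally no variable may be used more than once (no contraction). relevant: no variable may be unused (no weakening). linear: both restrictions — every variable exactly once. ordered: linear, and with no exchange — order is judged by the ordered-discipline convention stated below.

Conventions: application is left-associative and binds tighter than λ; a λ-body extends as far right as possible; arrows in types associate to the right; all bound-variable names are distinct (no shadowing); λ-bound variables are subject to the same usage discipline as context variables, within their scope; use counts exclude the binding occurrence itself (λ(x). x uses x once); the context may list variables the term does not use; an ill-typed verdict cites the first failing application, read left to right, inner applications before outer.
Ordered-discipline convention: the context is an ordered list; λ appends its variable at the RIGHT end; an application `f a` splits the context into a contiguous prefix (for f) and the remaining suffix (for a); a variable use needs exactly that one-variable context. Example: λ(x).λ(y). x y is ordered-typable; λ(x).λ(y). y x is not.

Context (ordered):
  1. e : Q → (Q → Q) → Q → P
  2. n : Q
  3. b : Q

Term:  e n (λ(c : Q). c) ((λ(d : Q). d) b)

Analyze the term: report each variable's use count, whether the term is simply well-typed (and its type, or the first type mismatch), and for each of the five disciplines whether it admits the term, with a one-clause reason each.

use counts: e ×1, n ×1, b ×1, c (bound) ×1, d (bound) ×1
use order (left to right): e, n, c, d, b
typing: well-typed — term : P
ordered ✓ (one use each (e, n, b, c, d); ordered split holds)
linear ✓ (each of e, n, b, c, d used exactly once)
affine ✓ (e, n, b, c, d: no repeats, contraction unneeded)
relevant ✓ (e, n, b, c, d: all used, weakening unneeded)
unrestricted ✓ (simply typable at P; W, C, E all held)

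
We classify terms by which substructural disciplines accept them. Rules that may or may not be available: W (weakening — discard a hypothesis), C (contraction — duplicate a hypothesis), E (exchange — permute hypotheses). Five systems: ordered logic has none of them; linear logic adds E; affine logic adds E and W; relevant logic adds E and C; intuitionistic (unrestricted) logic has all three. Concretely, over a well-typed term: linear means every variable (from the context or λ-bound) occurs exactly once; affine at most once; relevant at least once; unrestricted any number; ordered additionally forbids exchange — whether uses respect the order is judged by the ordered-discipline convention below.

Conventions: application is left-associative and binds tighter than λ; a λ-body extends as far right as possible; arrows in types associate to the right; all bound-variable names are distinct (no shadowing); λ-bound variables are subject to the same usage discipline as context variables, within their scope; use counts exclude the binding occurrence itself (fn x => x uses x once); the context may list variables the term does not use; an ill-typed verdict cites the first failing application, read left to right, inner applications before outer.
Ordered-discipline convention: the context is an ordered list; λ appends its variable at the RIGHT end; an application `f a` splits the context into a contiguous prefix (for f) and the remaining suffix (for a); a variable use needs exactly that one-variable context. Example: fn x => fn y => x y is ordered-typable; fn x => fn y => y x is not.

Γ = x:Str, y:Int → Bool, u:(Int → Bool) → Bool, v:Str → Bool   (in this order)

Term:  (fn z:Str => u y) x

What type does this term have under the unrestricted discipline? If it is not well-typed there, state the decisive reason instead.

term : Bool
variable uses: x: 1×, y: 1×, u: 1×, v: 0×, z (λ-bound): 0×
uses in reading order: u, y, x
typing: well-typed at Bool
all disciplines: ordered ✗; linear ✗; affine ✓; relevant ✗; unrestricted ✓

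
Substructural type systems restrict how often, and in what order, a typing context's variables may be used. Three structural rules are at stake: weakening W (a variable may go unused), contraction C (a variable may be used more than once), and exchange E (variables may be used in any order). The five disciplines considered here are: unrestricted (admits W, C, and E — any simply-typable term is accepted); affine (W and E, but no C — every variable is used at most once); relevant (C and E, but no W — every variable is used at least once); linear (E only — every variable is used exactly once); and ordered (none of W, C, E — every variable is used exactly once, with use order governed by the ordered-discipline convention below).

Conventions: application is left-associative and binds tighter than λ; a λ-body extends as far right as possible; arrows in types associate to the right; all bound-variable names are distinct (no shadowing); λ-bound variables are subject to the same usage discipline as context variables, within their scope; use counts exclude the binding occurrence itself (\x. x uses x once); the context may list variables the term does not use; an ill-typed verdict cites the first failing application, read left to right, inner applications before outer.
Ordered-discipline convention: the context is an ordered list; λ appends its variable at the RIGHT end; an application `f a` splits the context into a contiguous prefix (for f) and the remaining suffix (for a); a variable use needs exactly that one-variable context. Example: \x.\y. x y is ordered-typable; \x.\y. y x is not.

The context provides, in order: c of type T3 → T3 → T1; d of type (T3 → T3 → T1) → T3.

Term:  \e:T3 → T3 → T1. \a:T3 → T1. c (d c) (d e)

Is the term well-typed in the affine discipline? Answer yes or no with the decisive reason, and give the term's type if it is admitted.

no — repeated use of c ×2, d ×2
counts: c ×2, d ×2, e (λ-bound) ×1, a (λ-bound) ×0
order of uses: c, d, c, d, e
typing: well-typed — term : (T3 → T3 → T1) → (T3 → T1) → T1
summary: ordered ✗ · linear ✗ · affine ✗ · relevant ✗ · unrestricted ✓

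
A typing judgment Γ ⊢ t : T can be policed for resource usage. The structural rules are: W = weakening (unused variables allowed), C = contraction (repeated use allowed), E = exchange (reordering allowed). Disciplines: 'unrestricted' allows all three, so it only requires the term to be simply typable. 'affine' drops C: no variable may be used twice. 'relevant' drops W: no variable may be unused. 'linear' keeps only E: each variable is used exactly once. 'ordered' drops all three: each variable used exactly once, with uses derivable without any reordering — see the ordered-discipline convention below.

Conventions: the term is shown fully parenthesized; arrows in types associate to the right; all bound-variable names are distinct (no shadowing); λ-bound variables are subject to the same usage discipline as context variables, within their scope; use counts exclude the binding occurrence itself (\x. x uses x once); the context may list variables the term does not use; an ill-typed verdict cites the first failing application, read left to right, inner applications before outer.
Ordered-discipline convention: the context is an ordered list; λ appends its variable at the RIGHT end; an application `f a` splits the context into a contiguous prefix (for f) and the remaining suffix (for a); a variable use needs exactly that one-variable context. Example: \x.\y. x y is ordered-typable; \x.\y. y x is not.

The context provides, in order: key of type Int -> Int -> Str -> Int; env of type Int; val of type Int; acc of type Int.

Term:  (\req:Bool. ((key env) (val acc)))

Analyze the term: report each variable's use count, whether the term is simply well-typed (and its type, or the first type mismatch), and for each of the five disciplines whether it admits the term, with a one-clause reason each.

counts: key=1; env=1; val=1; acc=1; req (bound)=0
uses in reading order: key, env, val, acc
typing: ill-typed: applying a non-function (Int)
ordered ✗ (the type mismatch rejects it)
linear ✗ (not simply typable)
affine ✗ (fails simple typing)
relevant ✗ (a type mismatch blocks all five)
unrestricted ✗ (the type mismatch rejects it)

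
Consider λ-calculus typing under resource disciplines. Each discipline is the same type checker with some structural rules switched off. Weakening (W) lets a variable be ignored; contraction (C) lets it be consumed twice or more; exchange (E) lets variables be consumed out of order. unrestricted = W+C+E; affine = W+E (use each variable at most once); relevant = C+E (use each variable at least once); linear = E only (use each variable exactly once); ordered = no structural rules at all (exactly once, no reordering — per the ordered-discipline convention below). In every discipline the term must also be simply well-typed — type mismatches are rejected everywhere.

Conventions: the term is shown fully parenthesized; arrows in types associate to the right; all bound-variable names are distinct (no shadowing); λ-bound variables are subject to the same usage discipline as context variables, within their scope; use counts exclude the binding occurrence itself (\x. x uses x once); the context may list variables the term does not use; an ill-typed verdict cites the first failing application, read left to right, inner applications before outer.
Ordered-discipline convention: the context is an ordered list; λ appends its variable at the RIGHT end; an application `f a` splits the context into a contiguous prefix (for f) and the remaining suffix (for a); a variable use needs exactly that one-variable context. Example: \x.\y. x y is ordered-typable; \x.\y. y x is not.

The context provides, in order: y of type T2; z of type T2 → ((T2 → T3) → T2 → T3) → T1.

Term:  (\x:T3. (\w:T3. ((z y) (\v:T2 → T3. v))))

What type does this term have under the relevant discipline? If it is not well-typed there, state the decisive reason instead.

not well-typed under relevant — needs weakening: x, w unused
counts: y: 1, z: 1, x (bound): 0, w (bound): 0, v (bound): 1
uses in reading order: z, y, v
typing: ✓ — T3 → T3 → T1
per-discipline verdicts: ordered ✗ · linear ✗ · affine ✓ · relevant ✗ · unrestricted ✓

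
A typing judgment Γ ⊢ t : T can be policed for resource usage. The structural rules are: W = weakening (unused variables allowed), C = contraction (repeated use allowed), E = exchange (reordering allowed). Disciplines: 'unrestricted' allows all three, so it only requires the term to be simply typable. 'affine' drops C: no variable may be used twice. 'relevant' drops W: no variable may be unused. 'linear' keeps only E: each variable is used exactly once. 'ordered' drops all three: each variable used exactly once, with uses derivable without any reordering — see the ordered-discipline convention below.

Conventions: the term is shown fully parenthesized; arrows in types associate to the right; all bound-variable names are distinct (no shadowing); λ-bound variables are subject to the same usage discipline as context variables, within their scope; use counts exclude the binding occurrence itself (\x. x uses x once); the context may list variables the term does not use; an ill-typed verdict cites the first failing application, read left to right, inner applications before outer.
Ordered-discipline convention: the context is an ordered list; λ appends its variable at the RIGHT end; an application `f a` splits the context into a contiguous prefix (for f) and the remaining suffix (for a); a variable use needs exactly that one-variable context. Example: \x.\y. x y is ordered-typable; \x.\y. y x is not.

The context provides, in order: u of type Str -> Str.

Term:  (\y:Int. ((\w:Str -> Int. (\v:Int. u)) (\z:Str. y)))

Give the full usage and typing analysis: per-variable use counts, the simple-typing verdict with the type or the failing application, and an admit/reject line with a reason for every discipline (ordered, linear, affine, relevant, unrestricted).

use counts: u=1; y (bound)=1; w (bound)=0; v (bound)=0; z (bound)=0
uses in reading order: u, y
typing: ✓ — Int -> Int -> Str -> Str
ordered ✗ (needs weakening: w, v, z unused)
linear ✗ (needs weakening: w, v, z unused)
affine ✓ (no duplicate uses among u, y, w, v, z)
relevant ✗ (needs weakening: w, v, z unused)
unrestricted ✓ (simply typable at Int -> Int -> Str -> Str; W, C, E all held)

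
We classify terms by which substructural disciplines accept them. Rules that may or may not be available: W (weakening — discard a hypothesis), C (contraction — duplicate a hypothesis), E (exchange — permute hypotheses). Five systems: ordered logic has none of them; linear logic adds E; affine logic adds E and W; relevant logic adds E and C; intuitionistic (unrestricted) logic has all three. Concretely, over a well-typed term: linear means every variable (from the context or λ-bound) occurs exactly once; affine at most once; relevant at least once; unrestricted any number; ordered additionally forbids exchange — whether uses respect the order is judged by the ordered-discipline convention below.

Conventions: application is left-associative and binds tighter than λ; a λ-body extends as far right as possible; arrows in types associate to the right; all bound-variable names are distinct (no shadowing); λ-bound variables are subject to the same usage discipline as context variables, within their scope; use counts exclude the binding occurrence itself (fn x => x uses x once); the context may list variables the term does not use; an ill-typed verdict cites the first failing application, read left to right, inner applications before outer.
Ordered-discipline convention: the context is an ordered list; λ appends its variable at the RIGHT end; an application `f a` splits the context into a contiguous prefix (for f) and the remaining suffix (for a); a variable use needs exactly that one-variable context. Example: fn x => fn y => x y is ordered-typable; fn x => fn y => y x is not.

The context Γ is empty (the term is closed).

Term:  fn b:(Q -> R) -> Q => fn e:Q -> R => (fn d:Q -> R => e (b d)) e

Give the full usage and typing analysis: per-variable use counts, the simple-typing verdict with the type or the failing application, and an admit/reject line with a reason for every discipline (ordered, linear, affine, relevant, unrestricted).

use counts: b (λ-bound): 1; e (λ-bound): 2; d (λ-bound): 1
left-to-right use order: e, b, d, e
typing: well-typed at ((Q -> R) -> Q) -> (Q -> R) -> R
ordered: ✗ — needs contraction — e ×2
linear: ✗ — needs contraction — e ×2
affine: ✗ — needs contraction — e ×2
relevant: ✓ — every one of b, e, d appears
unrestricted: ✓ — well-typed at ((Q -> R) -> Q) -> (Q -> R) -> R; no restrictions here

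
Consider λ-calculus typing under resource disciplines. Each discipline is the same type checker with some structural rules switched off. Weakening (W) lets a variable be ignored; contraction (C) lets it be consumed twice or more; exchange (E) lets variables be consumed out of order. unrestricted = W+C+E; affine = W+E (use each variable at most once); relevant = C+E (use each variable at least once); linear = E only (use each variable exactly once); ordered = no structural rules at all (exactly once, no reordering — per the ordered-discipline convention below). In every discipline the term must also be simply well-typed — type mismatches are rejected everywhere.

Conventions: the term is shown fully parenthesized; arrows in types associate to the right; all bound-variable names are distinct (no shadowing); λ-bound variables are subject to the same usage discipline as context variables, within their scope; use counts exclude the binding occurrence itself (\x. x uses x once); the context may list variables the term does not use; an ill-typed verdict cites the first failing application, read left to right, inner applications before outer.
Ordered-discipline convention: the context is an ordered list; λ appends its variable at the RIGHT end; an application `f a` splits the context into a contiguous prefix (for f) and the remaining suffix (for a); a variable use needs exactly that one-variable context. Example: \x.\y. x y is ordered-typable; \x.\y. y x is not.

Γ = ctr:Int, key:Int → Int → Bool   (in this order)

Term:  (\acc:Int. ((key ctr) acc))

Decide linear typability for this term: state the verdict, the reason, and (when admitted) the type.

yes — exactly-once usage across ctr, key, acc; term : Int → Bool
usage: ctr ×1; key ×1; acc [bound] ×1
uses in reading order: key, ctr, acc
typing: well-typed — term : Int → Bool
across the five disciplines: ordered ✗ | linear ✓ | affine ✓ | relevant ✓ | unrestricted ✓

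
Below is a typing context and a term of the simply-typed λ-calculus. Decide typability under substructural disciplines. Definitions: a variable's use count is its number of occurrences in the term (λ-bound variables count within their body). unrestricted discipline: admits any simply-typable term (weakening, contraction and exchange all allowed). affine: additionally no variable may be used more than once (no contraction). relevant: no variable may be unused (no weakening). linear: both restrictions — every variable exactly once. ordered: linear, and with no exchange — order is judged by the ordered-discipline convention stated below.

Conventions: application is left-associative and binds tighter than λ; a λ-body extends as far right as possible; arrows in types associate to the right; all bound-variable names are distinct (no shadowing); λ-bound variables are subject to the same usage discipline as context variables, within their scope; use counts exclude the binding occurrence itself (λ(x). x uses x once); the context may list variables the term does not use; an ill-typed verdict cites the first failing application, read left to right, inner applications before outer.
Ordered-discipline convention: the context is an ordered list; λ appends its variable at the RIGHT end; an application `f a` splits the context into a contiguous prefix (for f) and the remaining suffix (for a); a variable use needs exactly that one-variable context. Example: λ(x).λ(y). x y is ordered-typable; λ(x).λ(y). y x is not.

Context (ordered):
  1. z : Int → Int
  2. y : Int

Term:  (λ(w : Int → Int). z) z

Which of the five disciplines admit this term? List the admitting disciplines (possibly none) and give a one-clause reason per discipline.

admitting disciplines: unrestricted
counts: z: 2×; y: 0×; w [bound]: 0×
left-to-right use order: z, z
typing: the term checks, with type Int → Int
ordered: ✗ — uses contraction: z ×2; y, w left unused
linear: ✗ — uses contraction: z ×2; y, w left unused
affine: ✗ — uses contraction: z ×2
relevant: ✗ — y, w left unused
unrestricted: ✓ — well-typed at Int → Int; no restrictions here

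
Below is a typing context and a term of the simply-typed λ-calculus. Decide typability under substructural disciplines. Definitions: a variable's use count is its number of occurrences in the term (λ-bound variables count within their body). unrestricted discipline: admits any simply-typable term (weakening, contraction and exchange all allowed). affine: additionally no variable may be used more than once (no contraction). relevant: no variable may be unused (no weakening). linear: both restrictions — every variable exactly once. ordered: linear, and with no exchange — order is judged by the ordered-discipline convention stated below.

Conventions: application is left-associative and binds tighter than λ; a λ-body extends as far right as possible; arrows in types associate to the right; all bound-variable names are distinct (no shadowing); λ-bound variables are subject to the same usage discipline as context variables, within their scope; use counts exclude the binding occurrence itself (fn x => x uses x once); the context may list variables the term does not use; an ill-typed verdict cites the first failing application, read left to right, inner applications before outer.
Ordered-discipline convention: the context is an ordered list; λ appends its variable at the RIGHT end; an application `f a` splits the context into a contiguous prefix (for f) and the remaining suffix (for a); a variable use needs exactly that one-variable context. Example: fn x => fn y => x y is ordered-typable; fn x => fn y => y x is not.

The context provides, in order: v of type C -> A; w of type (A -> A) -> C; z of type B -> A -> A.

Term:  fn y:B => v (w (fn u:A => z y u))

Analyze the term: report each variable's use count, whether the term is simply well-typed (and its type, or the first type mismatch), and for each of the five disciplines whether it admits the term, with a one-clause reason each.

counts: v: 1×, w: 1×, z: 1×, y (bound): 1×, u (bound): 1×
left-to-right use order: v, w, z, y, u
typing: ✓ — B -> A
ordered: ✓, single-use (v, w, z, y, u), ordered derivation ok
linear: ✓, each of v, w, z, y, u used exactly once
affine: ✓, no duplicate uses among v, w, z, y, u
relevant: ✓, none of v, w, z, y, u goes unused
unrestricted: ✓, typability at B -> A is all that's needed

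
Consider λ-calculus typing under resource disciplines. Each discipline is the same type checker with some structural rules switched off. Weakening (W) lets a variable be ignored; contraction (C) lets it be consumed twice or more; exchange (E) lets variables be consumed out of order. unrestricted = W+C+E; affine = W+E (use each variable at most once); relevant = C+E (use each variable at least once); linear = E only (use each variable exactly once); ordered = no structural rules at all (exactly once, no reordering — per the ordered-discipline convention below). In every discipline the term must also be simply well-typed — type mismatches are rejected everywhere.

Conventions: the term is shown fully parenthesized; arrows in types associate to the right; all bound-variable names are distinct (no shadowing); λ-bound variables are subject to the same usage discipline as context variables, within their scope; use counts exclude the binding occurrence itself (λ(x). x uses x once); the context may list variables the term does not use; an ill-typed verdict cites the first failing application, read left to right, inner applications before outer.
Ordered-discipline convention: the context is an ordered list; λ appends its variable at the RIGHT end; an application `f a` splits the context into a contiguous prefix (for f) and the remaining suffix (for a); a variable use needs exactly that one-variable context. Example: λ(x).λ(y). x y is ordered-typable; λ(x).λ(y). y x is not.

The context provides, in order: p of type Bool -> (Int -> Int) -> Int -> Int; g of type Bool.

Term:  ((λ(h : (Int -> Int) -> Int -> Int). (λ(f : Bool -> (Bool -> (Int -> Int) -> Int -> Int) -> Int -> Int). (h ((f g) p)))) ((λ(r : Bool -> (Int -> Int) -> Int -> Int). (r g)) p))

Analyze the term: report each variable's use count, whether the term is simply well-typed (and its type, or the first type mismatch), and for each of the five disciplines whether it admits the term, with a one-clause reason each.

variable uses: p: 2, g: 2, h (bound): 1, f (bound): 1, r (bound): 1
use order (left to right): h, f, g, p, r, g, p
typing: the term checks, with type (Bool -> (Bool -> (Int -> Int) -> Int -> Int) -> Int -> Int) -> Int -> Int
ordered ✗ (p ×2, g ×2 used more than once (contraction))
linear ✗ (p ×2, g ×2 used more than once (contraction))
affine ✗ (p ×2, g ×2 used more than once (contraction))
relevant ✓ (every one of p, g, h, f, r appears)
unrestricted ✓ (typability at (Bool -> (Bool -> (Int -> Int) -> Int -> Int) -> Int -> Int) -> Int -> Int is all that's needed)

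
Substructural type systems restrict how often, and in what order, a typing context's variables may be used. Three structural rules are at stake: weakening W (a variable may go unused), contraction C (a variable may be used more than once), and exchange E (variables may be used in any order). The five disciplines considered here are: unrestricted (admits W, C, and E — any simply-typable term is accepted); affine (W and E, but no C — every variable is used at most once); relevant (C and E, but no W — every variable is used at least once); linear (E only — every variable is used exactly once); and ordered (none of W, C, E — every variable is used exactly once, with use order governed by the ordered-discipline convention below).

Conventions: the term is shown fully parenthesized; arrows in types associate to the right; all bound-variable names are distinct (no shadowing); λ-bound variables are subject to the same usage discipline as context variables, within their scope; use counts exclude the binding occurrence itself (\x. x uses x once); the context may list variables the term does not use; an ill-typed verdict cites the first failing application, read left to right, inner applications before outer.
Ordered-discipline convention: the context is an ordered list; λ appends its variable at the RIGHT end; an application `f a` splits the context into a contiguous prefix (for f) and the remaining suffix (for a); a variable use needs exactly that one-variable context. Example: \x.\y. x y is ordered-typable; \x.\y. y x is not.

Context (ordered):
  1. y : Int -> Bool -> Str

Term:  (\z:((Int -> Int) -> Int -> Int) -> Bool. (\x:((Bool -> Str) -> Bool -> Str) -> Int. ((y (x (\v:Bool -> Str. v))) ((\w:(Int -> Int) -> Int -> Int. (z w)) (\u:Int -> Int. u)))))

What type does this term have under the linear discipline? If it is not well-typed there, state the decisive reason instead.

term : (((Int -> Int) -> Int -> Int) -> Bool) -> (((Bool -> Str) -> Bool -> Str) -> Int) -> Str
counts: y ×1; z (λ-bound) ×1; x (λ-bound) ×1; v (λ-bound) ×1; w (λ-bound) ×1; u (λ-bound) ×1
uses in reading order: y, x, v, z, w, u
typing: well-typed — term : (((Int -> Int) -> Int -> Int) -> Bool) -> (((Bool -> Str) -> Bool -> Str) -> Int) -> Str
summary: ordered ✗, linear ✓, affine ✓, relevant ✓, unrestricted ✓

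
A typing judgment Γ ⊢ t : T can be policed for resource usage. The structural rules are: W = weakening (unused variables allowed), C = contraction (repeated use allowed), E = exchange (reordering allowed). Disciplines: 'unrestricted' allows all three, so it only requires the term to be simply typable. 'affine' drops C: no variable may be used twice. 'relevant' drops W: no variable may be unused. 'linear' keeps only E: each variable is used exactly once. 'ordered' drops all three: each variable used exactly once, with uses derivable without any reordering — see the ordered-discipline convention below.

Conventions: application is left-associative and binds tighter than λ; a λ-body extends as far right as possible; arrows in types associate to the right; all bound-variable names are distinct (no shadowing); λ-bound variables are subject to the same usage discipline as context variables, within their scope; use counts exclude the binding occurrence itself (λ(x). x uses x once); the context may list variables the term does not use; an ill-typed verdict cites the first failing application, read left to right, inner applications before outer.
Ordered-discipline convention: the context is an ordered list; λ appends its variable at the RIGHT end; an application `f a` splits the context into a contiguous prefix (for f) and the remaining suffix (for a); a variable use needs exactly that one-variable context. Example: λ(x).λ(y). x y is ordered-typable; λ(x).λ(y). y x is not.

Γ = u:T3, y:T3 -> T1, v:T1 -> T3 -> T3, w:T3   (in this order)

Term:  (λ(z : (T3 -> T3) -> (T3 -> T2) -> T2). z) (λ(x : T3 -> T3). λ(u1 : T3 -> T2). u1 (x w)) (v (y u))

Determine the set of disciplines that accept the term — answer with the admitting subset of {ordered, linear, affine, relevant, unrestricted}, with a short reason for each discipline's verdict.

admitted in: linear, affine, relevant, unrestricted
usage: u: 1, y: 1, v: 1, w: 1, z (λ-bound): 1, x (λ-bound): 1, u1 (λ-bound): 1
left-to-right use order: z, u1, x, w, v, y, u
typing: ✓ — (T3 -> T2) -> T2
ordered: ✗, no ordered split (uses run z, u1, x, w, v, y, u)
linear: ✓, single use per variable (u, y, v, w, z, x, u1)
affine: ✓, no duplicate uses among u, y, v, w, z, x, u1
relevant: ✓, u, y, v, w, z, x, u1: all used, weakening unneeded
unrestricted: ✓, well-typed at (T3 -> T2) -> T2; no restrictions here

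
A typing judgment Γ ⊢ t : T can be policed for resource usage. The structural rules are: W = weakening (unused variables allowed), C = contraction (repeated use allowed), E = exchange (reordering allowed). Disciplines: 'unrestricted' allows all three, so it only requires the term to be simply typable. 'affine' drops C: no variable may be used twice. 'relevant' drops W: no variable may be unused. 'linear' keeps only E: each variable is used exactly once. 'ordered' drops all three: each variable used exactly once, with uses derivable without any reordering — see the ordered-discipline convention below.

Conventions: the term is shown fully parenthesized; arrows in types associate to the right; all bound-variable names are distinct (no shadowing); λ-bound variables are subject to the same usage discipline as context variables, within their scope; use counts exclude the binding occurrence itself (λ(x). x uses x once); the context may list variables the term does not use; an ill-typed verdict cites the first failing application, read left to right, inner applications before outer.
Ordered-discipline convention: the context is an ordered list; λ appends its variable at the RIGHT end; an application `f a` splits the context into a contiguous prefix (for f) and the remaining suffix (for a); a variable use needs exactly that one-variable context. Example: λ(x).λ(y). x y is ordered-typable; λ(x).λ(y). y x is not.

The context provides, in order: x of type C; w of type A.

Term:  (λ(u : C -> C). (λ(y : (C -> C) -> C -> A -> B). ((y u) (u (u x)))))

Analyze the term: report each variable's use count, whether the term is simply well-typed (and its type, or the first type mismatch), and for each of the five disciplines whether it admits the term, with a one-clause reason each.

counts: x ×1, w ×0, u [bound] ×3, y [bound] ×1
left-to-right use order: y, u, u, u, x
typing: well-typed at (C -> C) -> ((C -> C) -> C -> A -> B) -> A -> B
ordered: ✗ — uses contraction: u ×3; needs weakening: w unused
linear: ✗ — uses contraction: u ×3; needs weakening: w unused
affine: ✗ — uses contraction: u ×3
relevant: ✗ — needs weakening: w unused
unrestricted: ✓ — well-typed at (C -> C) -> ((C -> C) -> C -> A -> B) -> A -> B; no restrictions here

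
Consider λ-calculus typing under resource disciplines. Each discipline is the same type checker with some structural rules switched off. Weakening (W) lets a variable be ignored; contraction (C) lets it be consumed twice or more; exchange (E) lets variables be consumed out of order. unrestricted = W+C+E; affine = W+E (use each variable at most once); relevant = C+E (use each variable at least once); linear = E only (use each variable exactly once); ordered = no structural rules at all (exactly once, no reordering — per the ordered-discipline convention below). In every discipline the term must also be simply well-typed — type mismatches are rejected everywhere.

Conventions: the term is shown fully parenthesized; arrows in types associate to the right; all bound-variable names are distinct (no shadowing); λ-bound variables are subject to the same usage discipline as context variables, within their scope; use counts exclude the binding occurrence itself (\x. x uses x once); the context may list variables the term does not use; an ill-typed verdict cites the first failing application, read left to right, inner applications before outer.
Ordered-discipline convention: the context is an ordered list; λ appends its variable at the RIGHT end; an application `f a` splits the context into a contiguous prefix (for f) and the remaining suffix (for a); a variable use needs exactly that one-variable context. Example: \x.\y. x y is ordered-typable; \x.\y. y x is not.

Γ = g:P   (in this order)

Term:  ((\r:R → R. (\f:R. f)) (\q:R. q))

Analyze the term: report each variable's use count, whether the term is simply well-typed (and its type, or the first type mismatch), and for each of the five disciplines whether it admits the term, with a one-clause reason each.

use counts: g=0, r (bound)=0, f (bound)=1, q (bound)=1
use order (left to right): f, q
typing: well-typed at R → R
ordered: ✗ — unused: g, r — weakening required
linear: ✗ — unused: g, r — weakening required
affine: ✓ — no duplicate uses among g, r, f, q
relevant: ✗ — unused: g, r — weakening required
unrestricted: ✓ — type-checks (R → R) and nothing is barred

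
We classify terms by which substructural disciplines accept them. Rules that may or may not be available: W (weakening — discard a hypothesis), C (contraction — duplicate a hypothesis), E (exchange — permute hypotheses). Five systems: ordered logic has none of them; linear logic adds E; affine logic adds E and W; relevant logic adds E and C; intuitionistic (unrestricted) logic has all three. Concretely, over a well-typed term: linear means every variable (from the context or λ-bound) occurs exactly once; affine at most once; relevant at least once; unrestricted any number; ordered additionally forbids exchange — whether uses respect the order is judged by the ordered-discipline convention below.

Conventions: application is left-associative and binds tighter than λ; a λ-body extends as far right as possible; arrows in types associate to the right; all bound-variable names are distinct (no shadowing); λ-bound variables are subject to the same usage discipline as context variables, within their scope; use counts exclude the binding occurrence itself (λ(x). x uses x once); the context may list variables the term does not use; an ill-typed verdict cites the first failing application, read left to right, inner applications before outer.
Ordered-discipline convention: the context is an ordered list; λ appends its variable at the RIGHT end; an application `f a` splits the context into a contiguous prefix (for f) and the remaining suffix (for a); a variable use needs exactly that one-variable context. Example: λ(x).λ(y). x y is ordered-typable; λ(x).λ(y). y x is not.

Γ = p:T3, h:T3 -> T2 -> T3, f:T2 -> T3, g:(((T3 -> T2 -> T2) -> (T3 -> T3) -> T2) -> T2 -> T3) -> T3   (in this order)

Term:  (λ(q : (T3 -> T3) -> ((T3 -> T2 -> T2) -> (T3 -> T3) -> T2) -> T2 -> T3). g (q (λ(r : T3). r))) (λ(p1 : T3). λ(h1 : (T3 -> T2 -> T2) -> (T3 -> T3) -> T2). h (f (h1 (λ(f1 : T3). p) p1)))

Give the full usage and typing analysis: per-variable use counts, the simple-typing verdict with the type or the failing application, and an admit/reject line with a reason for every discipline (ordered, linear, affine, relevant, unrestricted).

use counts: p ×1, h ×1, f ×1, g ×1, q (bound) ×1, r (bound) ×1, p1 (bound) ×1, h1 (bound) ×1, f1 (bound) ×0
uses in reading order: g, q, r, h, f, h1, p, p1
typing: ill-typed: argument of type T3 -> T3 where T3 -> T2 -> T2 is required
ordered: ✗ — not simply typable
linear: ✗ — fails simple typing
affine: ✗ — a type mismatch blocks all five
relevant: ✗ — the type mismatch rejects it
unrestricted: ✗ — not simply typable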